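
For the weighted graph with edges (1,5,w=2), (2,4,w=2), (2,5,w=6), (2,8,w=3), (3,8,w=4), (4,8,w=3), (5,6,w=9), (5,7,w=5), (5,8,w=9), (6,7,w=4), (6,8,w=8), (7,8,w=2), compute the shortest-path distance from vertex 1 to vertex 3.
13 (path: 1 -> 5 -> 7 -> 8 -> 3; weights 2 + 5 + 2 + 4 = 13)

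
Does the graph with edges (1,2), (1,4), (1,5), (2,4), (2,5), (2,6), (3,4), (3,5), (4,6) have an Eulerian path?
Yes (the graph is connected and exactly 2 vertices have odd degree: {1, 5}; any Eulerian path must start and end at those)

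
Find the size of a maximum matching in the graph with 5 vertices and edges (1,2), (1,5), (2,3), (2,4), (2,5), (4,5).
2 (matching: (2,3), (4,5); upper bound floor(n/2) = floor(5/2) = 2)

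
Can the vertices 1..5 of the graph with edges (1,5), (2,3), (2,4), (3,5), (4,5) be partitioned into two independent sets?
Yes. Partition: {1, 3, 4}, {2, 5}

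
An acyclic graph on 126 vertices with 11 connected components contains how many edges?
115 (Each of the 11 component trees on V_i vertices has V_i - 1 edges; summing gives V - C = 126 - 11 = 115)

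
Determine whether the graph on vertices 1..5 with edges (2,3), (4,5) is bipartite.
Yes. Partition: {1, 2, 4}, {3, 5}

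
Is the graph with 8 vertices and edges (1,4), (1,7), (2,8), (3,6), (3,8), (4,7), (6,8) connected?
No, it has 3 components: {1, 4, 7}, {2, 3, 6, 8}, {5}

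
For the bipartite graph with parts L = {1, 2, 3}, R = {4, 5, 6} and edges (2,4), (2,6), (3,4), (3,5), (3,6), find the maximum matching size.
2 (matching: (2,6), (3,5); upper bound min(|L|,|R|) = min(3,3) = 3)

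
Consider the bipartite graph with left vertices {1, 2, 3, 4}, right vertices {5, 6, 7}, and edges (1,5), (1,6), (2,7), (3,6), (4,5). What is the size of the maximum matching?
3 (matching: (1,6), (2,7), (4,5); upper bound min(|L|,|R|) = min(4,3) = 3)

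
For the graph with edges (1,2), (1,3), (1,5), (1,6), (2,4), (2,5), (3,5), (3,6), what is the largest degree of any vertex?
4 (attained at vertex 1)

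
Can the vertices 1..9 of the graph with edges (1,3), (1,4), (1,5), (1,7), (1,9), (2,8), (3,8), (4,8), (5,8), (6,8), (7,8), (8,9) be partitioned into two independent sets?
Yes. Partition: {1, 8}, {2, 3, 4, 5, 6, 7, 9}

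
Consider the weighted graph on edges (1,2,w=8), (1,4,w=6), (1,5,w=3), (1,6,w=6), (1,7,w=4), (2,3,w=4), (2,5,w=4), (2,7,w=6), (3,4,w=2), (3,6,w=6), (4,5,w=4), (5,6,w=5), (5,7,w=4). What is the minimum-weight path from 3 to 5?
6 (path: 3 -> 4 -> 5; weights 2 + 4 = 6)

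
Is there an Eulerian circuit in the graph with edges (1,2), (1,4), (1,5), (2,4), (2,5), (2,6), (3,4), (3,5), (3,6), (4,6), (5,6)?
No (2 vertices have odd degree: {1, 3}; Eulerian circuit requires 0)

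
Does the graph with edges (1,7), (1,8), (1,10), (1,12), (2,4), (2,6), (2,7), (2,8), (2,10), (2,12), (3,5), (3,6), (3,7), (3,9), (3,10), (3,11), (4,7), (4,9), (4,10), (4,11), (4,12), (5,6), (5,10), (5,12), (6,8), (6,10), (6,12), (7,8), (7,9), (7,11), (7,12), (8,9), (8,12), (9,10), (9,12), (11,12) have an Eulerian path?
Yes (the graph is connected and exactly 2 vertices have odd degree: {10, 12}; any Eulerian path must start and end at those)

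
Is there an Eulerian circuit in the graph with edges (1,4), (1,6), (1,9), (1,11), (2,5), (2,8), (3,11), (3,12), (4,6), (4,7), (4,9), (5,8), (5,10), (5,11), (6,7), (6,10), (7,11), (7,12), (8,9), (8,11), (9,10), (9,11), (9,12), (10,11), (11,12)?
Yes (the graph is connected and all 12 vertices have even degree)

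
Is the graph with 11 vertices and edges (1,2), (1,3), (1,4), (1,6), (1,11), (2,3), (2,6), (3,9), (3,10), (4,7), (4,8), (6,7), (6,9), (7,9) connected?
No, it has 2 components: {1, 2, 3, 4, 6, 7, 8, 9, 10, 11}, {5}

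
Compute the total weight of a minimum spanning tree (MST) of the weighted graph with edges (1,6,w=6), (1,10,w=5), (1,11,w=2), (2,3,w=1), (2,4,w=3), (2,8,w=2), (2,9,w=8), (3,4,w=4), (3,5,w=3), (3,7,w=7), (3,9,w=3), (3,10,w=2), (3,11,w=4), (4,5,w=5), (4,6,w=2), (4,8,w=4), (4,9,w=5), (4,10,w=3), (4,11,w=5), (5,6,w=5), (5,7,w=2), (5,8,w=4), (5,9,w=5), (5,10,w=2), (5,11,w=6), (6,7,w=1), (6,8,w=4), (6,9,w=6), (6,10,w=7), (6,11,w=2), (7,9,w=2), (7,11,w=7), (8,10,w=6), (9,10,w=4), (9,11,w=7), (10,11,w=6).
18 (MST edges: (1,11,w=2), (2,3,w=1), (2,8,w=2), (3,10,w=2), (4,6,w=2), (5,7,w=2), (5,10,w=2), (6,7,w=1), (6,11,w=2), (7,9,w=2); sum of weights 2 + 1 + 2 + 2 + 2 + 2 + 2 + 1 + 2 + 2 = 18)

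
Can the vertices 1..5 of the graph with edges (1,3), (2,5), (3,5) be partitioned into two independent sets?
Yes. Partition: {1, 4, 5}, {2, 3}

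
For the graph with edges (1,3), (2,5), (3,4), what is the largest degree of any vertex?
2 (attained at vertex 3)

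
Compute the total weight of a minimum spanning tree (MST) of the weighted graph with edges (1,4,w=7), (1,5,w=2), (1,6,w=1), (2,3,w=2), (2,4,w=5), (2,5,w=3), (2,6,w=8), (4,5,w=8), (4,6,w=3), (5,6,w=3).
11 (MST edges: (1,5,w=2), (1,6,w=1), (2,3,w=2), (2,5,w=3), (4,6,w=3); sum of weights 2 + 1 + 2 + 3 + 3 = 11)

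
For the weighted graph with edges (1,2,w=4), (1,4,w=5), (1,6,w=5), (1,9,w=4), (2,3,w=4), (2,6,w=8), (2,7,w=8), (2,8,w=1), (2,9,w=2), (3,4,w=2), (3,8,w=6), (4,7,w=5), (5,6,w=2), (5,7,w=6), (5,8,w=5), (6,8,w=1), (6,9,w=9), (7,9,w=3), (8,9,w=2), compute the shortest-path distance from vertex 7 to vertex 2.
5 (path: 7 -> 9 -> 2; weights 3 + 2 = 5)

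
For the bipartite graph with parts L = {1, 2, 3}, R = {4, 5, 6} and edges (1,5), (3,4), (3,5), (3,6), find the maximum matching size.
2 (matching: (1,5), (3,6); upper bound min(|L|,|R|) = min(3,3) = 3)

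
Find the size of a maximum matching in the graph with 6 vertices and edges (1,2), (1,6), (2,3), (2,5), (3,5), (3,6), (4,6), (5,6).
3 (matching: (1,2), (3,5), (4,6); upper bound floor(n/2) = floor(6/2) = 3)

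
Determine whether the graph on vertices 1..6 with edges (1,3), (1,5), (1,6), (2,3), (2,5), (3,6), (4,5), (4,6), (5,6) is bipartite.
No (odd cycle of length 3: 5 -> 1 -> 6 -> 5)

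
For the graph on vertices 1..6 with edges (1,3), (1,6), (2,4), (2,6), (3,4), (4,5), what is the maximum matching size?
3 (matching: (1,3), (2,6), (4,5); upper bound floor(n/2) = floor(6/2) = 3)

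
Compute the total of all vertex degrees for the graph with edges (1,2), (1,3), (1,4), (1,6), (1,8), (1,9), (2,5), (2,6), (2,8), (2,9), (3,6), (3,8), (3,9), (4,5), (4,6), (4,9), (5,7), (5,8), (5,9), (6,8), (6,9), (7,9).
44 (handshake: sum of degrees = 2|E| = 2 x 22 = 44)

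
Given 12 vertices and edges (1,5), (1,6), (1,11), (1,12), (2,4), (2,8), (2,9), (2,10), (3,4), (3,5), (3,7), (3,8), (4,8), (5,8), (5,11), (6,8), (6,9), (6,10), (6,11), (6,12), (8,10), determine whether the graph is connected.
Yes (BFS from 1 visits [1, 5, 6, 11, 12, 3, 8, 9, 10, 4, 7, 2] — all 12 vertices reached)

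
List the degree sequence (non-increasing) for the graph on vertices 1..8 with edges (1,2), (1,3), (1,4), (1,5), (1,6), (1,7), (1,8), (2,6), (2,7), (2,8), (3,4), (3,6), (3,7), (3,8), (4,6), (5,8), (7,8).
[7, 5, 5, 4, 4, 4, 3, 2] (degrees: deg(1)=7, deg(2)=4, deg(3)=5, deg(4)=3, deg(5)=2, deg(6)=4, deg(7)=4, deg(8)=5)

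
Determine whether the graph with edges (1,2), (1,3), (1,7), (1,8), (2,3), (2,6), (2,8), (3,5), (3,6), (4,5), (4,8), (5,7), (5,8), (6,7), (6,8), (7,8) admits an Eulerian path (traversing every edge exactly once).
Yes — and in fact it has an Eulerian circuit (the graph is connected and all 8 vertices have even degree)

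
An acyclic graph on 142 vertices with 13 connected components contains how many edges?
129 (Each of the 13 component trees on V_i vertices has V_i - 1 edges; summing gives V - C = 142 - 13 = 129)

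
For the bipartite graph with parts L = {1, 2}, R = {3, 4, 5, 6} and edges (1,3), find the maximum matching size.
1 (matching: (1,3); upper bound min(|L|,|R|) = min(2,4) = 2)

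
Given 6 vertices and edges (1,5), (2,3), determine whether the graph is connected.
No, it has 4 components: {1, 5}, {2, 3}, {4}, {6}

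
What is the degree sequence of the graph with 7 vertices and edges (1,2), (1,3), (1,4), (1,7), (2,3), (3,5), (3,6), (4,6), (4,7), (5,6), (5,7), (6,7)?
[4, 4, 4, 4, 3, 3, 2] (degrees: deg(1)=4, deg(2)=2, deg(3)=4, deg(4)=3, deg(5)=3, deg(6)=4, deg(7)=4)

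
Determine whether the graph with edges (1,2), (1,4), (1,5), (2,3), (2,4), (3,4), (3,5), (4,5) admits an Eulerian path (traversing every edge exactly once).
No (4 vertices have odd degree: {1, 2, 3, 5}; Eulerian path requires 0 or 2)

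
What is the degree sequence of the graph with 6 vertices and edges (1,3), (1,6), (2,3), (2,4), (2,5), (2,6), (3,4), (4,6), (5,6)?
[4, 4, 3, 3, 2, 2] (degrees: deg(1)=2, deg(2)=4, deg(3)=3, deg(4)=3, deg(5)=2, deg(6)=4)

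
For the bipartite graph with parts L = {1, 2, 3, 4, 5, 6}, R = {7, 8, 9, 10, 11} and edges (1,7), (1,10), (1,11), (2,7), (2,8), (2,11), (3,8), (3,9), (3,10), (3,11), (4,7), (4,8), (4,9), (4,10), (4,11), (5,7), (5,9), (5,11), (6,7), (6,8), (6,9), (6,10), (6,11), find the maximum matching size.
5 (matching: (1,11), (2,8), (3,10), (4,9), (5,7); upper bound min(|L|,|R|) = min(6,5) = 5)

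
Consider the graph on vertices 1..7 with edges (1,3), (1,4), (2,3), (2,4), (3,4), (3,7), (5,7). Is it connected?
No, it has 2 components: {1, 2, 3, 4, 5, 7}, {6}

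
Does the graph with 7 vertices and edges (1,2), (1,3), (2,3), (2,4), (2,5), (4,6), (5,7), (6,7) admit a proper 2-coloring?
No (odd cycle of length 3: 2 -> 1 -> 3 -> 2)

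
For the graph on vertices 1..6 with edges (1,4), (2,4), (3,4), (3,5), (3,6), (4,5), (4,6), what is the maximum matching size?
2 (matching: (3,5), (4,6); upper bound floor(n/2) = floor(6/2) = 3)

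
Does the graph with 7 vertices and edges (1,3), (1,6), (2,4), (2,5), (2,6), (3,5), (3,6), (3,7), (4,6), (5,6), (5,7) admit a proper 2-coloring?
No (odd cycle of length 3: 6 -> 1 -> 3 -> 6)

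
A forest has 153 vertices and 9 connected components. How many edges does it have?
144 (Each of the 9 component trees on V_i vertices has V_i - 1 edges; summing gives V - C = 153 - 9 = 144)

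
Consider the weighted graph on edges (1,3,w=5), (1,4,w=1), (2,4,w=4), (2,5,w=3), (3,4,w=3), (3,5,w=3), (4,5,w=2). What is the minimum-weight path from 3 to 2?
6 (path: 3 -> 5 -> 2; weights 3 + 3 = 6)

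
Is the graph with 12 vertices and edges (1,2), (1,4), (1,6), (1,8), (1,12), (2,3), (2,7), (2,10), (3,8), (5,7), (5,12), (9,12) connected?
No, it has 2 components: {1, 2, 3, 4, 5, 6, 7, 8, 9, 10, 12}, {11}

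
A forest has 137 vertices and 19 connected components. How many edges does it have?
118 (Each of the 19 component trees on V_i vertices has V_i - 1 edges; summing gives V - C = 137 - 19 = 118)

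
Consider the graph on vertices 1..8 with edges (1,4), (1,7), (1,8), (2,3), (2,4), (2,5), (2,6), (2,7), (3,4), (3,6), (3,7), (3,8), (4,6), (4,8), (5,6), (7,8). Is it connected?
Yes (BFS from 1 visits [1, 4, 7, 8, 2, 3, 6, 5] — all 8 vertices reached)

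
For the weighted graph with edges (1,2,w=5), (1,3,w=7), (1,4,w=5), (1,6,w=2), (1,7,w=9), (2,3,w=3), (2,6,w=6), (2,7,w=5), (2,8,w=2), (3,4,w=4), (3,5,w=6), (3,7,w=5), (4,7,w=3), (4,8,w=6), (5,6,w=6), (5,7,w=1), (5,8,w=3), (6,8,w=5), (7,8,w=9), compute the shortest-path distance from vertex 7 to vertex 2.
5 (path: 7 -> 2; weights 5 = 5)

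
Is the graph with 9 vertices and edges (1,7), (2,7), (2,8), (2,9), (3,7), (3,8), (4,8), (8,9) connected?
No, it has 3 components: {1, 2, 3, 4, 7, 8, 9}, {5}, {6}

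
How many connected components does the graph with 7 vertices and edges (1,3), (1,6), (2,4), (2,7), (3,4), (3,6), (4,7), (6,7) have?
2 (components: {1, 2, 3, 4, 6, 7}, {5})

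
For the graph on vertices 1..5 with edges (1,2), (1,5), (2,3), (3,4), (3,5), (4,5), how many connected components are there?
1 (components: {1, 2, 3, 4, 5})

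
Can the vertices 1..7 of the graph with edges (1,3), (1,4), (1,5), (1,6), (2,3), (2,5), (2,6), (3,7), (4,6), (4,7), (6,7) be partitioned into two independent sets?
No (odd cycle of length 3: 6 -> 1 -> 4 -> 6)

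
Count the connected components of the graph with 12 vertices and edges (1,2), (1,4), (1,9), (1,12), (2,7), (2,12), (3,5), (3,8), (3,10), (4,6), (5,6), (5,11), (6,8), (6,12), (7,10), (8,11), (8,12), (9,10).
1 (components: {1, 2, 3, 4, 5, 6, 7, 8, 9, 10, 11, 12})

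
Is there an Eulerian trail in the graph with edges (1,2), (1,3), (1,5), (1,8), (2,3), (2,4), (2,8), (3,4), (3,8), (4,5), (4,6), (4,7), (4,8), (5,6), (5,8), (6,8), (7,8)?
Yes (the graph is connected and exactly 2 vertices have odd degree: {6, 8}; any Eulerian path must start and end at those)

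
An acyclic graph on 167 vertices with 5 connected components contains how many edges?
162 (Each of the 5 component trees on V_i vertices has V_i - 1 edges; summing gives V - C = 167 - 5 = 162)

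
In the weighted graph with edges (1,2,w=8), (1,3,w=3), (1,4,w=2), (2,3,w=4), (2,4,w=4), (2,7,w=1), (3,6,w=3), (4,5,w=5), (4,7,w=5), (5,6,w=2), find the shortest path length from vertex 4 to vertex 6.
7 (path: 4 -> 5 -> 6; weights 5 + 2 = 7)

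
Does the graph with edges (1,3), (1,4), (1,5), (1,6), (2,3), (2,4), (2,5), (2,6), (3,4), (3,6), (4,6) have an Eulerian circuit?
Yes (the graph is connected and all 6 vertices have even degree)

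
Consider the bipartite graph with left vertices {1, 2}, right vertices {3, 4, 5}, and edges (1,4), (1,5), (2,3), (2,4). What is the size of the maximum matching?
2 (matching: (1,5), (2,4); upper bound min(|L|,|R|) = min(2,3) = 2)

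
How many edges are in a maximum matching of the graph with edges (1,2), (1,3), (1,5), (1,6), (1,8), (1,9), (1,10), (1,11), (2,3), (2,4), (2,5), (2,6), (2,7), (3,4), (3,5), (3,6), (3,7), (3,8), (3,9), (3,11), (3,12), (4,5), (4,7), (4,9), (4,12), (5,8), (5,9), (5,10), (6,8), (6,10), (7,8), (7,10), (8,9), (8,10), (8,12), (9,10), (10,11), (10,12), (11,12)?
6 (matching: (1,11), (2,7), (3,12), (4,9), (5,8), (6,10); upper bound floor(n/2) = floor(12/2) = 6)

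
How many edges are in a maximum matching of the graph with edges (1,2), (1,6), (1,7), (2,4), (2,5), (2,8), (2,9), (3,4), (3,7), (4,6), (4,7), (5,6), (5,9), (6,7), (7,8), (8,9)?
4 (matching: (2,9), (3,4), (5,6), (7,8); upper bound floor(n/2) = floor(9/2) = 4)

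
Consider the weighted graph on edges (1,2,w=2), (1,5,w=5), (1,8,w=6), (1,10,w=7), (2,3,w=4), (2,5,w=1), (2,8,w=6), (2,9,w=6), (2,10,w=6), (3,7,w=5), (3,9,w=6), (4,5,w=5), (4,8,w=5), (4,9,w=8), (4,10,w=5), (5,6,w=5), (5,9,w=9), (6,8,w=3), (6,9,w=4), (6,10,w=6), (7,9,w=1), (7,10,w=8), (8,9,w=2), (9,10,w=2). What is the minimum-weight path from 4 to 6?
8 (path: 4 -> 8 -> 6; weights 5 + 3 = 8)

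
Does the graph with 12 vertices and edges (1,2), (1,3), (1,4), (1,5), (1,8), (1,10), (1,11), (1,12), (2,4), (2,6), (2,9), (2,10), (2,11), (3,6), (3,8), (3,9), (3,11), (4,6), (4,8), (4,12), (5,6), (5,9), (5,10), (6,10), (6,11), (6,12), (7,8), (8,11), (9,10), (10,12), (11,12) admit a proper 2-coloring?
No (odd cycle of length 3: 8 -> 1 -> 3 -> 8)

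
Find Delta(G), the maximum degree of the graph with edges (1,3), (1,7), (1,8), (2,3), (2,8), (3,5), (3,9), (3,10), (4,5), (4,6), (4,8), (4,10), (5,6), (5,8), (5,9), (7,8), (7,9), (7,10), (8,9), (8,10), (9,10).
7 (attained at vertex 8)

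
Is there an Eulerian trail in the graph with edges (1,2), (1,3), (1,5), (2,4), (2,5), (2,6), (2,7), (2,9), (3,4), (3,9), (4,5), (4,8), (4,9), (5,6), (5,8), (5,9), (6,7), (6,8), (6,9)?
No (6 vertices have odd degree: {1, 3, 4, 6, 8, 9}; Eulerian path requires 0 or 2)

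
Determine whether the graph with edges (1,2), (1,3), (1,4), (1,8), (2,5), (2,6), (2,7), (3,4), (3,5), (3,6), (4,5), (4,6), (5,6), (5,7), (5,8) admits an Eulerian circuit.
Yes (the graph is connected and all 8 vertices have even degree)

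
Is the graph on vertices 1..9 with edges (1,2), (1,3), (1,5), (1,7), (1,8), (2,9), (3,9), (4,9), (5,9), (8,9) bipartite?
Yes. Partition: {1, 6, 9}, {2, 3, 4, 5, 7, 8}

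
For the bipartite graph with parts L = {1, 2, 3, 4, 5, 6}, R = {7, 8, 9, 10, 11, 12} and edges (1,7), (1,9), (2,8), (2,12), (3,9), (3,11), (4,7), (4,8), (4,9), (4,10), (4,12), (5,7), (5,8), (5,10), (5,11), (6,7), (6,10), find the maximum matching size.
6 (matching: (1,9), (2,12), (3,11), (4,10), (5,8), (6,7); upper bound min(|L|,|R|) = min(6,6) = 6)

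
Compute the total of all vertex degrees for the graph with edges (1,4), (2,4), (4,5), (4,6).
8 (handshake: sum of degrees = 2|E| = 2 x 4 = 8)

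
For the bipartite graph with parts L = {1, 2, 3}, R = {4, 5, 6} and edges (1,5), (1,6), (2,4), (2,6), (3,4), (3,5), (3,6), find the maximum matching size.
3 (matching: (1,6), (2,4), (3,5); upper bound min(|L|,|R|) = min(3,3) = 3)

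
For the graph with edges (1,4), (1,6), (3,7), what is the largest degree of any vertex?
2 (attained at vertex 1)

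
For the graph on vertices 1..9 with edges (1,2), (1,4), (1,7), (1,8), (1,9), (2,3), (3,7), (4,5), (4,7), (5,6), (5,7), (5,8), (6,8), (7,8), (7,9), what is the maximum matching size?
4 (matching: (2,3), (4,5), (6,8), (7,9); upper bound floor(n/2) = floor(9/2) = 4)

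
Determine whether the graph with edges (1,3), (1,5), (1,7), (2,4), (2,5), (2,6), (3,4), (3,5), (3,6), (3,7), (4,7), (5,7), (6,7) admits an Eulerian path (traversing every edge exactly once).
No (6 vertices have odd degree: {1, 2, 3, 4, 6, 7}; Eulerian path requires 0 or 2)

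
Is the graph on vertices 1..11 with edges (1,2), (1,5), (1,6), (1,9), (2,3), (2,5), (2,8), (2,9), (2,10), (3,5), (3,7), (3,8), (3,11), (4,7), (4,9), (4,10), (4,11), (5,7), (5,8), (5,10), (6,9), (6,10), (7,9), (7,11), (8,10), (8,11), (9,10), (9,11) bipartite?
No (odd cycle of length 3: 2 -> 1 -> 9 -> 2)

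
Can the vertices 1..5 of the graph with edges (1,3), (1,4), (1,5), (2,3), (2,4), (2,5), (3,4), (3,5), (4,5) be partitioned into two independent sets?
No (odd cycle of length 3: 4 -> 1 -> 5 -> 4)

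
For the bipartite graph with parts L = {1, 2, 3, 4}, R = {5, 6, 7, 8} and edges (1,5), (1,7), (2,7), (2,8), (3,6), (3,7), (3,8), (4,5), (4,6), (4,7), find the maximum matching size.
4 (matching: (1,7), (2,8), (3,6), (4,5); upper bound min(|L|,|R|) = min(4,4) = 4)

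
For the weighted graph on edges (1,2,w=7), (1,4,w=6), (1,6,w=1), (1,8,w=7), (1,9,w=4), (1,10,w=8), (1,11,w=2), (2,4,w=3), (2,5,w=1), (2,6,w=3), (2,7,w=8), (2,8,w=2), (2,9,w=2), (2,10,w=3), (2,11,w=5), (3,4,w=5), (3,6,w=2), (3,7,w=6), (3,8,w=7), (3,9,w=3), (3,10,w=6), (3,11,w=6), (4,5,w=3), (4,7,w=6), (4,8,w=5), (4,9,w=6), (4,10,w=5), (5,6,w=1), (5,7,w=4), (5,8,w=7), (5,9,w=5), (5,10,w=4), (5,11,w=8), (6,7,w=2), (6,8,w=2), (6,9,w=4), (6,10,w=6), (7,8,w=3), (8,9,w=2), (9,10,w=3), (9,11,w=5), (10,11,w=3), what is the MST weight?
19 (MST edges: (1,6,w=1), (1,11,w=2), (2,4,w=3), (2,5,w=1), (2,8,w=2), (2,9,w=2), (2,10,w=3), (3,6,w=2), (5,6,w=1), (6,7,w=2); sum of weights 1 + 2 + 3 + 1 + 2 + 2 + 3 + 2 + 1 + 2 = 19)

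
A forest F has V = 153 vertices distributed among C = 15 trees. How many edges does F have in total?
138 (Each of the 15 component trees on V_i vertices has V_i - 1 edges; summing gives V - C = 153 - 15 = 138)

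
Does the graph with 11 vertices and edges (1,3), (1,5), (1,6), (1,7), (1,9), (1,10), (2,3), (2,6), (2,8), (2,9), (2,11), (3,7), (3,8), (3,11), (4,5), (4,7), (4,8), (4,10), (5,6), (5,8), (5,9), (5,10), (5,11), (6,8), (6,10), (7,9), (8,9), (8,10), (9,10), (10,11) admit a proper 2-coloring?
No (odd cycle of length 3: 6 -> 1 -> 10 -> 6)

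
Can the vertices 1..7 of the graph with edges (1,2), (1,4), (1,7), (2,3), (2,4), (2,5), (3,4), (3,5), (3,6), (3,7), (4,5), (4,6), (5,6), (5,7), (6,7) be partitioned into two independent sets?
No (odd cycle of length 3: 2 -> 1 -> 4 -> 2)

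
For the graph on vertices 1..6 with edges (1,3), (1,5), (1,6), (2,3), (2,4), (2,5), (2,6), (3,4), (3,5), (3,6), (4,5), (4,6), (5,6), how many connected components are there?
1 (components: {1, 2, 3, 4, 5, 6})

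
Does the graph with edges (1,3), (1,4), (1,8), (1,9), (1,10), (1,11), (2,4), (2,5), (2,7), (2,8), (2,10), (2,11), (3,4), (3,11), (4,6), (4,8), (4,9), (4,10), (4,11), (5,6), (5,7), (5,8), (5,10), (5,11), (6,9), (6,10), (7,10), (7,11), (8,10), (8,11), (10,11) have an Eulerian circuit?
No (2 vertices have odd degree: {3, 9}; Eulerian circuit requires 0)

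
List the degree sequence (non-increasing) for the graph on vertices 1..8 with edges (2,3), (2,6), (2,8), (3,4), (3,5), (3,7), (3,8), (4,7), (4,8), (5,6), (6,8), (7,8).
[5, 5, 3, 3, 3, 3, 2, 0] (degrees: deg(1)=0, deg(2)=3, deg(3)=5, deg(4)=3, deg(5)=2, deg(6)=3, deg(7)=3, deg(8)=5)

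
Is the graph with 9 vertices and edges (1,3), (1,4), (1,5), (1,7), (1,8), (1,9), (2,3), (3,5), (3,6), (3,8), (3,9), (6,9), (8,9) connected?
Yes (BFS from 1 visits [1, 3, 4, 5, 7, 8, 9, 2, 6] — all 9 vertices reached)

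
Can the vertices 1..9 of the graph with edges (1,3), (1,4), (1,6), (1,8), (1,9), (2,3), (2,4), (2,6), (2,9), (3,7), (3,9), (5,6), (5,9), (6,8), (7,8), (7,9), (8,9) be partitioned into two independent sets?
No (odd cycle of length 3: 9 -> 1 -> 3 -> 9)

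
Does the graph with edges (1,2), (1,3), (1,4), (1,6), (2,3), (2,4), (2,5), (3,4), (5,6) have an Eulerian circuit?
No (2 vertices have odd degree: {3, 4}; Eulerian circuit requires 0)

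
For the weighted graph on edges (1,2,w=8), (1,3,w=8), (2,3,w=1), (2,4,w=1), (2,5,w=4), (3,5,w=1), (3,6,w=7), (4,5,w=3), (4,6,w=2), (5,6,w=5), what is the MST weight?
13 (MST edges: (1,2,w=8), (2,3,w=1), (2,4,w=1), (3,5,w=1), (4,6,w=2); sum of weights 8 + 1 + 1 + 1 + 2 = 13)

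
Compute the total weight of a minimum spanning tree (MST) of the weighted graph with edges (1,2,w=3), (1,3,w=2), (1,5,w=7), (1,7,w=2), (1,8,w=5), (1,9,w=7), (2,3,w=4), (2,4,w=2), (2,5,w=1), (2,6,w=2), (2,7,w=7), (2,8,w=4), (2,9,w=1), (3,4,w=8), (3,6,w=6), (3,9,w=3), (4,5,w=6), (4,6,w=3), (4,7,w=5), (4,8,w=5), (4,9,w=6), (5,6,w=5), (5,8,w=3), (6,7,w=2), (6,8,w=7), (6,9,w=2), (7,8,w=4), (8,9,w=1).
13 (MST edges: (1,3,w=2), (1,7,w=2), (2,4,w=2), (2,5,w=1), (2,6,w=2), (2,9,w=1), (6,7,w=2), (8,9,w=1); sum of weights 2 + 2 + 2 + 1 + 2 + 1 + 2 + 1 = 13)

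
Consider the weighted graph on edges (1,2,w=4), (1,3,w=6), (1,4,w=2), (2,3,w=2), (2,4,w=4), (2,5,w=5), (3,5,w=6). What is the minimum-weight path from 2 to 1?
4 (path: 2 -> 1; weights 4 = 4)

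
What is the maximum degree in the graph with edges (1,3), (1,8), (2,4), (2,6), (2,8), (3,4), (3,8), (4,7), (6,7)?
3 (attained at vertices 2, 3, 4, 8)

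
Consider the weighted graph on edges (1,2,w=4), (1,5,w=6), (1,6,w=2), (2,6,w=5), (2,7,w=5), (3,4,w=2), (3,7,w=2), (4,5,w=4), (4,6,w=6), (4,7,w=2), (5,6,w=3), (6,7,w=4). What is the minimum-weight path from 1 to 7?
6 (path: 1 -> 6 -> 7; weights 2 + 4 = 6)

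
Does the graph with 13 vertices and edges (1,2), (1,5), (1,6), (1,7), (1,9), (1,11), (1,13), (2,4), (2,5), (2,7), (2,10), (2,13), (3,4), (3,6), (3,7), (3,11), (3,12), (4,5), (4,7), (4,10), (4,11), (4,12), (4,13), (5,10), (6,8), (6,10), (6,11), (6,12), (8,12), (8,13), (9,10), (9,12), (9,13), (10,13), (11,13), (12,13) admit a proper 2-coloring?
No (odd cycle of length 3: 9 -> 1 -> 13 -> 9)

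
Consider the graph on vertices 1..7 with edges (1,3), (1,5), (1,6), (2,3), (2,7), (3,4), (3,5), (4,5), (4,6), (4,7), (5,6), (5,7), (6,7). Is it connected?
Yes (BFS from 1 visits [1, 3, 5, 6, 2, 4, 7] — all 7 vertices reached)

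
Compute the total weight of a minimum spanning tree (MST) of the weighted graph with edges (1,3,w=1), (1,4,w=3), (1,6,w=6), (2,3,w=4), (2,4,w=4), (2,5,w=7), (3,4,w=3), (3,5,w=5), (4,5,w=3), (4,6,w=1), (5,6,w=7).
12 (MST edges: (1,3,w=1), (1,4,w=3), (2,4,w=4), (4,5,w=3), (4,6,w=1); sum of weights 1 + 3 + 4 + 3 + 1 = 12)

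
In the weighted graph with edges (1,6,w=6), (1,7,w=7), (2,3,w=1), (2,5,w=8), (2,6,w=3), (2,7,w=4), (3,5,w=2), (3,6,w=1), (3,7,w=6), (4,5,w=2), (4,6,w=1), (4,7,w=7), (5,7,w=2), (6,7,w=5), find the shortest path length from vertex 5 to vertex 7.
2 (path: 5 -> 7; weights 2 = 2)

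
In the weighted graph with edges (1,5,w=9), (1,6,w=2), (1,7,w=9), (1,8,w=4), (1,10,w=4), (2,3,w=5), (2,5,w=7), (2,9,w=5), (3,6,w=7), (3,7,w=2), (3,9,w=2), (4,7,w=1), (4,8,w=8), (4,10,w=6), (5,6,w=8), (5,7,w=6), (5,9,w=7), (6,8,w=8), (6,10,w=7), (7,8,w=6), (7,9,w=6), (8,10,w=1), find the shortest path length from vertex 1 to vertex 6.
2 (path: 1 -> 6; weights 2 = 2)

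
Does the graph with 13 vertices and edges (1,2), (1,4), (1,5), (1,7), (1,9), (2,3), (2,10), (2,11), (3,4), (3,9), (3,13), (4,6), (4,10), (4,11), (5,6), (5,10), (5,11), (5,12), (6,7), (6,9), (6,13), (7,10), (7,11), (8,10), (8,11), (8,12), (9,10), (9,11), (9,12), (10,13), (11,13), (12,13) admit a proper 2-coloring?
Yes. Partition: {1, 3, 6, 10, 11, 12}, {2, 4, 5, 7, 8, 9, 13}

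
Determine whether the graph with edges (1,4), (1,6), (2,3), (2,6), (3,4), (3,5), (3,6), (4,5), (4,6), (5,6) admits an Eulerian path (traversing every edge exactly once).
Yes (the graph is connected and exactly 2 vertices have odd degree: {5, 6}; any Eulerian path must start and end at those)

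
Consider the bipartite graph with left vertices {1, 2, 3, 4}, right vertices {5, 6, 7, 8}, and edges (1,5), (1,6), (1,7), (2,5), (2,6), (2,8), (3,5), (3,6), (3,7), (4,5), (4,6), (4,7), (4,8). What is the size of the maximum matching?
4 (matching: (1,7), (2,8), (3,6), (4,5); upper bound min(|L|,|R|) = min(4,4) = 4)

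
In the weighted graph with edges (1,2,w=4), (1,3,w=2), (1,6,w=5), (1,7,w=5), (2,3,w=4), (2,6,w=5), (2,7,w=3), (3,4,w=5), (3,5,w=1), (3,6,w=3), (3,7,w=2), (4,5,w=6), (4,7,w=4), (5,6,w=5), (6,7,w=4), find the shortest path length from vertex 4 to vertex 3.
5 (path: 4 -> 3; weights 5 = 5)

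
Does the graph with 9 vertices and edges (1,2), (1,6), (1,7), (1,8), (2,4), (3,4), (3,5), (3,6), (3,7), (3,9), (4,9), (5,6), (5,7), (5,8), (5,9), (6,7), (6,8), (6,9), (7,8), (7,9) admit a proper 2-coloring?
No (odd cycle of length 3: 8 -> 1 -> 7 -> 8)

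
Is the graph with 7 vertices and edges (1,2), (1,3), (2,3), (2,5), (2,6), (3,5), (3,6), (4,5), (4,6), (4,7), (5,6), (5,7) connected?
Yes (BFS from 1 visits [1, 2, 3, 5, 6, 4, 7] — all 7 vertices reached)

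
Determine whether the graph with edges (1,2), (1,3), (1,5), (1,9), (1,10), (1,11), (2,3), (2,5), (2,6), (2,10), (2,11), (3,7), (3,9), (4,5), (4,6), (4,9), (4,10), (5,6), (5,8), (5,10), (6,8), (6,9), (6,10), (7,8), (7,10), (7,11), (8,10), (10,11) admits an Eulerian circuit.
Yes (the graph is connected and all 11 vertices have even degree)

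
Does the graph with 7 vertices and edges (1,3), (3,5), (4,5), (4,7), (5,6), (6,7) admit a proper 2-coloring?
Yes. Partition: {1, 2, 5, 7}, {3, 4, 6}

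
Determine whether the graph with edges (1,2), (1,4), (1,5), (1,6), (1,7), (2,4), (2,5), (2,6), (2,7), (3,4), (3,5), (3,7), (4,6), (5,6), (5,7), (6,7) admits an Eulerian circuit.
No (6 vertices have odd degree: {1, 2, 3, 5, 6, 7}; Eulerian circuit requires 0)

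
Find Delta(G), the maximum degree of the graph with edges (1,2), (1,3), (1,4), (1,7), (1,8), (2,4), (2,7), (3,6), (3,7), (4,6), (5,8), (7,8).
5 (attained at vertex 1)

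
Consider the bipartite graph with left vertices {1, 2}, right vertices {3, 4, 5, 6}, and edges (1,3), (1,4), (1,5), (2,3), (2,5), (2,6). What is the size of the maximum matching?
2 (matching: (1,5), (2,6); upper bound min(|L|,|R|) = min(2,4) = 2)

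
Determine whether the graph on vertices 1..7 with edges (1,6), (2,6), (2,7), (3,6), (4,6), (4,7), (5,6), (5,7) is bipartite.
Yes. Partition: {1, 2, 3, 4, 5}, {6, 7}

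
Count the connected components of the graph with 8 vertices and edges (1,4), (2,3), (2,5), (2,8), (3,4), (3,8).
3 (components: {1, 2, 3, 4, 5, 8}, {6}, {7})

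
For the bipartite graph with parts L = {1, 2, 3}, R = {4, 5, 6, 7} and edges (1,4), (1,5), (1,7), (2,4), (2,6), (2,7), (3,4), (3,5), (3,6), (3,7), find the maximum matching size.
3 (matching: (1,7), (2,6), (3,5); upper bound min(|L|,|R|) = min(3,4) = 3)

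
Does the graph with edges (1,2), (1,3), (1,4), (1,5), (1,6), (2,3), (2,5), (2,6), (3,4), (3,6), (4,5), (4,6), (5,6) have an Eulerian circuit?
No (2 vertices have odd degree: {1, 6}; Eulerian circuit requires 0)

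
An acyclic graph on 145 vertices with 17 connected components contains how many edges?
128 (Each of the 17 component trees on V_i vertices has V_i - 1 edges; summing gives V - C = 145 - 17 = 128)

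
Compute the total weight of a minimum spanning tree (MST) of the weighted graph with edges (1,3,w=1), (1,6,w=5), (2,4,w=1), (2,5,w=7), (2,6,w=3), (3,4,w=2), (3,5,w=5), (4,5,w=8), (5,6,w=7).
12 (MST edges: (1,3,w=1), (2,4,w=1), (2,6,w=3), (3,4,w=2), (3,5,w=5); sum of weights 1 + 1 + 3 + 2 + 5 = 12)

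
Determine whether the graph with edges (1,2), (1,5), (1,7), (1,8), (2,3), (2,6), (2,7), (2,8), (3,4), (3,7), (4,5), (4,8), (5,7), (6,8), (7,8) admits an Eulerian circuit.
No (6 vertices have odd degree: {2, 3, 4, 5, 7, 8}; Eulerian circuit requires 0)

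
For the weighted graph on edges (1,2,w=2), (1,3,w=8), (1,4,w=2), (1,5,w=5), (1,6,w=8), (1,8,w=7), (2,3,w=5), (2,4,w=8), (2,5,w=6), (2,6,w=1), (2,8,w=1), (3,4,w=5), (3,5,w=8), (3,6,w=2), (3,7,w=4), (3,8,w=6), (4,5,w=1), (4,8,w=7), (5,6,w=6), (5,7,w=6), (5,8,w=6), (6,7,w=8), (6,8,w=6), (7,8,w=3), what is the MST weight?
12 (MST edges: (1,2,w=2), (1,4,w=2), (2,6,w=1), (2,8,w=1), (3,6,w=2), (4,5,w=1), (7,8,w=3); sum of weights 2 + 2 + 1 + 1 + 2 + 1 + 3 = 12)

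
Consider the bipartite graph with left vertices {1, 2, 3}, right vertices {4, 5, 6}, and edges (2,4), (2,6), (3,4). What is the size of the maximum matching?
2 (matching: (2,6), (3,4); upper bound min(|L|,|R|) = min(3,3) = 3)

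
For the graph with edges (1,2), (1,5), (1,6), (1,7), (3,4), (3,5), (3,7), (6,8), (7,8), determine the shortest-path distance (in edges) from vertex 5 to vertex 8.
3 (path: 5 -> 1 -> 6 -> 8, 3 edges)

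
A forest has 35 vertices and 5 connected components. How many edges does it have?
30 (Each of the 5 component trees on V_i vertices has V_i - 1 edges; summing gives V - C = 35 - 5 = 30)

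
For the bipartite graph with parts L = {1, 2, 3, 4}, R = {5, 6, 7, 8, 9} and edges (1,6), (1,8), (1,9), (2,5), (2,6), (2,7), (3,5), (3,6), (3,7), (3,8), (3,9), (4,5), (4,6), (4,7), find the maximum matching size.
4 (matching: (1,9), (2,7), (3,8), (4,6); upper bound min(|L|,|R|) = min(4,5) = 4)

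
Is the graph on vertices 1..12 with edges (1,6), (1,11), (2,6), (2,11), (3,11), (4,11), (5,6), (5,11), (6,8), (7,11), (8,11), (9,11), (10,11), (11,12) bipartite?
Yes. Partition: {1, 2, 3, 4, 5, 7, 8, 9, 10, 12}, {6, 11}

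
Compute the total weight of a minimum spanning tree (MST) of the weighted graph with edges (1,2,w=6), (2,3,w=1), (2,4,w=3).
10 (MST edges: (1,2,w=6), (2,3,w=1), (2,4,w=3); sum of weights 6 + 1 + 3 = 10)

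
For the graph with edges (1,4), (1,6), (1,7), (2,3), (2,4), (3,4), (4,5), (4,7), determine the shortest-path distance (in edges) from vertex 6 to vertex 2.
3 (path: 6 -> 1 -> 4 -> 2, 3 edges)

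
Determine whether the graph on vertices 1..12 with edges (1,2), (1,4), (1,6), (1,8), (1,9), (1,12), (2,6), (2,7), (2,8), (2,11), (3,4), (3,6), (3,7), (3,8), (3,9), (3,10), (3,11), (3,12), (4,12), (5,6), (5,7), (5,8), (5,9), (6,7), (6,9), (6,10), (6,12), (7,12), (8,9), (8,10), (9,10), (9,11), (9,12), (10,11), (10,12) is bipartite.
No (odd cycle of length 3: 8 -> 1 -> 9 -> 8)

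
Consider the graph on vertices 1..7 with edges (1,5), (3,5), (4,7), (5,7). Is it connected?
No, it has 3 components: {1, 3, 4, 5, 7}, {2}, {6}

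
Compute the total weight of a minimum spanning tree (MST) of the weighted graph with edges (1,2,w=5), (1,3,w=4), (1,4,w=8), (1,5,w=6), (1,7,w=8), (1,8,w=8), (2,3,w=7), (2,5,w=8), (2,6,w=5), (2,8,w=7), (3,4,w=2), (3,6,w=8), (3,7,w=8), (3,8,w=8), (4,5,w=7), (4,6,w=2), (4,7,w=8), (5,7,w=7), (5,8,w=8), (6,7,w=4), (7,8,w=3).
26 (MST edges: (1,2,w=5), (1,3,w=4), (1,5,w=6), (3,4,w=2), (4,6,w=2), (6,7,w=4), (7,8,w=3); sum of weights 5 + 4 + 6 + 2 + 2 + 4 + 3 = 26)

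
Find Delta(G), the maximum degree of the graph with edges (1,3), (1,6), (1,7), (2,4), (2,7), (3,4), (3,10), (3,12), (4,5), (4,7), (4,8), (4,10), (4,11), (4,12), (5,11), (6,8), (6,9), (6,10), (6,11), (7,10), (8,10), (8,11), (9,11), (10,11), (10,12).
8 (attained at vertex 4)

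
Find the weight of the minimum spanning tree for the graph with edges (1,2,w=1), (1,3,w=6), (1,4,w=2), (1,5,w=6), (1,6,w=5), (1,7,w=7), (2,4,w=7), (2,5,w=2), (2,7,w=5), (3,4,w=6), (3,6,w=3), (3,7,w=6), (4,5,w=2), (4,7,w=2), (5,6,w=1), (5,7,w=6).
11 (MST edges: (1,2,w=1), (1,4,w=2), (2,5,w=2), (3,6,w=3), (4,7,w=2), (5,6,w=1); sum of weights 1 + 2 + 2 + 3 + 2 + 1 = 11)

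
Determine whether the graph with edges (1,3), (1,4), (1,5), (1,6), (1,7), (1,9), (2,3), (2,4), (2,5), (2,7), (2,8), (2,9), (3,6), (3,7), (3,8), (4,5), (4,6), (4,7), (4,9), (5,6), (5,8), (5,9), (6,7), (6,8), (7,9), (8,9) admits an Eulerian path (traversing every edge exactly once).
Yes (the graph is connected and exactly 2 vertices have odd degree: {3, 8}; any Eulerian path must start and end at those)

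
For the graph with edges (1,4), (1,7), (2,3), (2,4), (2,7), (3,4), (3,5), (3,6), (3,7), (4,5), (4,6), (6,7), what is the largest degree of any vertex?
5 (attained at vertices 3, 4)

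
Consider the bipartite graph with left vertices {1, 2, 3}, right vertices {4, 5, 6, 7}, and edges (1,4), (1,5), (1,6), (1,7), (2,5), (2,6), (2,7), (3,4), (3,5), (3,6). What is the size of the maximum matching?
3 (matching: (1,7), (2,6), (3,5); upper bound min(|L|,|R|) = min(3,4) = 3)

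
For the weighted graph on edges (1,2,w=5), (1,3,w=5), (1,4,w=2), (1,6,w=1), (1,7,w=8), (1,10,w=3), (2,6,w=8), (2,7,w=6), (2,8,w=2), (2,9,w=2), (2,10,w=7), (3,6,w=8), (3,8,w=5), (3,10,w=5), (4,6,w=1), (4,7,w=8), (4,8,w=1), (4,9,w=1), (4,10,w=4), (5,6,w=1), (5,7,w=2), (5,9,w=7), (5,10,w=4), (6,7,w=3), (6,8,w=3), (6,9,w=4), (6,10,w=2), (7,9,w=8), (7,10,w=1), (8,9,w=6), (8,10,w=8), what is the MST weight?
15 (MST edges: (1,3,w=5), (1,6,w=1), (2,8,w=2), (4,6,w=1), (4,8,w=1), (4,9,w=1), (5,6,w=1), (5,7,w=2), (7,10,w=1); sum of weights 5 + 1 + 2 + 1 + 1 + 1 + 1 + 2 + 1 = 15)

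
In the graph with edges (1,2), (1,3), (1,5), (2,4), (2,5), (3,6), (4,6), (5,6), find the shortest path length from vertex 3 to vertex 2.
2 (path: 3 -> 1 -> 2, 2 edges)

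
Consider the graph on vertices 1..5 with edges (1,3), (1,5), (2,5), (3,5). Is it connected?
No, it has 2 components: {1, 2, 3, 5}, {4}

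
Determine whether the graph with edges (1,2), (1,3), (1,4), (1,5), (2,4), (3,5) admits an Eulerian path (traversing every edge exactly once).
Yes — and in fact it has an Eulerian circuit (the graph is connected and all 5 vertices have even degree)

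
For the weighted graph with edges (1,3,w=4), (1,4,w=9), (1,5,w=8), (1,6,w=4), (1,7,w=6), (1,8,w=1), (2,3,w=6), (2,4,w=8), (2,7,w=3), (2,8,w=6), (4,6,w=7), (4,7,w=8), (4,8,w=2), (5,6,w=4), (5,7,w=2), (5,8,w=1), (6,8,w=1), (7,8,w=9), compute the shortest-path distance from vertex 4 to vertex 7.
5 (path: 4 -> 8 -> 5 -> 7; weights 2 + 1 + 2 = 5)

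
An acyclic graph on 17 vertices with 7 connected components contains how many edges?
10 (Each of the 7 component trees on V_i vertices has V_i - 1 edges; summing gives V - C = 17 - 7 = 10)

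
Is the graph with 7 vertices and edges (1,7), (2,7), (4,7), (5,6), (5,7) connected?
No, it has 2 components: {1, 2, 4, 5, 6, 7}, {3}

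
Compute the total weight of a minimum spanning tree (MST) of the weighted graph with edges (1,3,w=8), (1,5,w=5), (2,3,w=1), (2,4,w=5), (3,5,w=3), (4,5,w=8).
14 (MST edges: (1,5,w=5), (2,3,w=1), (2,4,w=5), (3,5,w=3); sum of weights 5 + 1 + 5 + 3 = 14)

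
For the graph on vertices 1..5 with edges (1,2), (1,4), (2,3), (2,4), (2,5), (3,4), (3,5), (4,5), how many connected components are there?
1 (components: {1, 2, 3, 4, 5})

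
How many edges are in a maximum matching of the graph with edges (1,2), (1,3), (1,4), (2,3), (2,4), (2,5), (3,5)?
2 (matching: (1,4), (2,5); upper bound floor(n/2) = floor(5/2) = 2)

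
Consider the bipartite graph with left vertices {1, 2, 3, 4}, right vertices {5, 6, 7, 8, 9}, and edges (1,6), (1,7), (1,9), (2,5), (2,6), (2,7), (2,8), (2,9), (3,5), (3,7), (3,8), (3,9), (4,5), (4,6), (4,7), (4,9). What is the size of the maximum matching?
4 (matching: (1,9), (2,8), (3,7), (4,6); upper bound min(|L|,|R|) = min(4,5) = 4)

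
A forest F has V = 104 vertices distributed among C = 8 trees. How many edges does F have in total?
96 (Each of the 8 component trees on V_i vertices has V_i - 1 edges; summing gives V - C = 104 - 8 = 96)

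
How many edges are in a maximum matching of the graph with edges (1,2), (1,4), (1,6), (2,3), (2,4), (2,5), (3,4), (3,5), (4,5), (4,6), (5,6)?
3 (matching: (1,6), (2,4), (3,5); upper bound floor(n/2) = floor(6/2) = 3)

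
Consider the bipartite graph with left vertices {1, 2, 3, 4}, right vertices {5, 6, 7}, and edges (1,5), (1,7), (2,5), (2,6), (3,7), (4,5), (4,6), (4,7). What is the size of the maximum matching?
3 (matching: (1,7), (2,6), (4,5); upper bound min(|L|,|R|) = min(4,3) = 3)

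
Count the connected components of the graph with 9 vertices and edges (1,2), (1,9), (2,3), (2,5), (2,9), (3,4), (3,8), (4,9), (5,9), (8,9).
3 (components: {1, 2, 3, 4, 5, 8, 9}, {6}, {7})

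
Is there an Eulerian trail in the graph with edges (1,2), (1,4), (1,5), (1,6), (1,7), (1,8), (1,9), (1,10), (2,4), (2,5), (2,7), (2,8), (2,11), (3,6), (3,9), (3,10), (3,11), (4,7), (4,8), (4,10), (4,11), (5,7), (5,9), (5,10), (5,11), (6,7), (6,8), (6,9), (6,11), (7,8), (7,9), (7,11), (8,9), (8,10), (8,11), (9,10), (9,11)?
Yes — and in fact it has an Eulerian circuit (the graph is connected and all 11 vertices have even degree)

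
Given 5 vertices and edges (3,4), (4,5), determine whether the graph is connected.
No, it has 3 components: {1}, {2}, {3, 4, 5}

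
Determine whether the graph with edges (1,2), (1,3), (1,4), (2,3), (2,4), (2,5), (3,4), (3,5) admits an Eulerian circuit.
No (2 vertices have odd degree: {1, 4}; Eulerian circuit requires 0)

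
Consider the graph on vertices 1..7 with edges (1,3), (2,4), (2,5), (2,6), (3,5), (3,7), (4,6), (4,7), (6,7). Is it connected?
Yes (BFS from 1 visits [1, 3, 5, 7, 2, 4, 6] — all 7 vertices reached)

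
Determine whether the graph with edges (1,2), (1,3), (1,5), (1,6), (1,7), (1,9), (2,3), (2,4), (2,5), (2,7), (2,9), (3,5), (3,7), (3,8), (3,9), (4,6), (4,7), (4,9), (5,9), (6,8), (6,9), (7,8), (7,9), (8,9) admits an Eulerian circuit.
Yes (the graph is connected and all 9 vertices have even degree)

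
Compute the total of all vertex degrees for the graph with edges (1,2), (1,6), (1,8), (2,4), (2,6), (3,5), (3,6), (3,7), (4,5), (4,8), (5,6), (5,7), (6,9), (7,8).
28 (handshake: sum of degrees = 2|E| = 2 x 14 = 28)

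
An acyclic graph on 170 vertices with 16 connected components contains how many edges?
154 (Each of the 16 component trees on V_i vertices has V_i - 1 edges; summing gives V - C = 170 - 16 = 154)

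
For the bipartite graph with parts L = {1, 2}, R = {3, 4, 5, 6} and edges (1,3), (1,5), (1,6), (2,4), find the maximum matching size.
2 (matching: (1,6), (2,4); upper bound min(|L|,|R|) = min(2,4) = 2)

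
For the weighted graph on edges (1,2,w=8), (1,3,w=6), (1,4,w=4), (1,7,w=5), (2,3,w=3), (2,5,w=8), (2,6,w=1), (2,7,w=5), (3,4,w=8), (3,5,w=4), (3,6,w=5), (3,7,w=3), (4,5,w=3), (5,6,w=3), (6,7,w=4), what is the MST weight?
17 (MST edges: (1,4,w=4), (2,3,w=3), (2,6,w=1), (3,7,w=3), (4,5,w=3), (5,6,w=3); sum of weights 4 + 3 + 1 + 3 + 3 + 3 = 17)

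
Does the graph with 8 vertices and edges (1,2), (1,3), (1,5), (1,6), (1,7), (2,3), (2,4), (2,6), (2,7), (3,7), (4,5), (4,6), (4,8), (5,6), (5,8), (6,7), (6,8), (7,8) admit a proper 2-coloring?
No (odd cycle of length 3: 6 -> 1 -> 5 -> 6)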